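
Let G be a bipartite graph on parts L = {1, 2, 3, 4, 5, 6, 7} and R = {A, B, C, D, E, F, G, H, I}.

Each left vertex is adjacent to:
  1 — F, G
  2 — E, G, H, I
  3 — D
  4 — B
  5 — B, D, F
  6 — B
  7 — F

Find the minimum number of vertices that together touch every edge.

5

The 5 edges 1–G, 2–E, 3–D, 4–B, 5–F form a matching, so any vertex cover needs at least 5 vertices (one per matched edge).
Conversely {1, 2, B, D, F} meets every edge and has exactly 5 vertices, so 5 is optimal.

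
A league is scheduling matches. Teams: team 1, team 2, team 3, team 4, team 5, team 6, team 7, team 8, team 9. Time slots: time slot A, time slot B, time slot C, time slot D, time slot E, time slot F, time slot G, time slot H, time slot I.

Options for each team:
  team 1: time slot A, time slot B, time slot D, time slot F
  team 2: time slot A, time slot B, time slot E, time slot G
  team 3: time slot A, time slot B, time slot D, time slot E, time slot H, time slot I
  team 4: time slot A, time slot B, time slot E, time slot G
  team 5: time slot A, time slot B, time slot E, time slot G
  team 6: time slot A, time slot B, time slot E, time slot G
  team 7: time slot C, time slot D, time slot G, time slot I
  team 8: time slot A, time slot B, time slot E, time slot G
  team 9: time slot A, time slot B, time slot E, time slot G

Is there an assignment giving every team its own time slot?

No

The set {team 2, team 4, team 5, team 6, team 8, team 9} has only 4 neighbours ({time slot A, time slot B, time slot E, time slot G}), so by Hall's theorem at most 7 of the 9 teams can be matched.
Hence no matching covers every team.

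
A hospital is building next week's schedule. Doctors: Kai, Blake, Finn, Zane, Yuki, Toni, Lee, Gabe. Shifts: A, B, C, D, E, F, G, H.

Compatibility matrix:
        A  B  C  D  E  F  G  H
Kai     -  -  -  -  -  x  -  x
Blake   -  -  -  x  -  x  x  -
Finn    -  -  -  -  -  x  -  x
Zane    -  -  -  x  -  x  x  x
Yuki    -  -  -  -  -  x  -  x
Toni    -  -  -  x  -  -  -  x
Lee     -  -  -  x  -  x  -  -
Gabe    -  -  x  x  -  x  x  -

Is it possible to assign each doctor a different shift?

No

The set {Kai, Blake, Finn, Zane, Yuki, Toni, Lee} has only 4 neighbours ({D, F, G, H}), so by Hall's theorem at most 5 of the 8 doctors can be matched.
Hence no matching covers every doctor.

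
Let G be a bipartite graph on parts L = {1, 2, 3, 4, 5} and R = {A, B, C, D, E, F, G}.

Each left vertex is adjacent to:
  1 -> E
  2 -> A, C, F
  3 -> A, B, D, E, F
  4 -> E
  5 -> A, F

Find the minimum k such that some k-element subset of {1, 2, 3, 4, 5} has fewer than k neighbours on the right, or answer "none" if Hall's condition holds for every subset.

Take S = {1, 4}. Its neighbourhood is {E}, so |N(S)| = 1 < |S| = 2.
No single vertex violates Hall's condition since each has at least one neighbour, so 2 is the minimum.

2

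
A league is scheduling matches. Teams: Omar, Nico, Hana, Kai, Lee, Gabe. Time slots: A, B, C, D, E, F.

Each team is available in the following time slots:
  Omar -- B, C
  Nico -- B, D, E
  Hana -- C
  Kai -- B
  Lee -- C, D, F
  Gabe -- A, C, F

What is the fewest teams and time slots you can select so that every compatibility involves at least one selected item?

5

A maximum matching has 5 edges (e.g. Omar–B, Nico–E, Hana–C, Lee–D, Gabe–F).
By König's theorem the minimum vertex cover has the same size. One such cover is {Nico, Lee, Gabe, B, C}.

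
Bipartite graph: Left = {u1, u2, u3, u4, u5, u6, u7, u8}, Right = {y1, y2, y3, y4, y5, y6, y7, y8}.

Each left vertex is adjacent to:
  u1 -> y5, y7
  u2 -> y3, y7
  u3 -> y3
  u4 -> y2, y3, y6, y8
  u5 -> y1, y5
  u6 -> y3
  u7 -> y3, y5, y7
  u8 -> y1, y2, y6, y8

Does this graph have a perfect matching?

No

The set {u1, u2, u3, u6, u7} has only 3 neighbours ({y3, y5, y7}), so by Hall's theorem at most 6 of the 8 left vertices can be matched.
Hence no matching covers every left vertex.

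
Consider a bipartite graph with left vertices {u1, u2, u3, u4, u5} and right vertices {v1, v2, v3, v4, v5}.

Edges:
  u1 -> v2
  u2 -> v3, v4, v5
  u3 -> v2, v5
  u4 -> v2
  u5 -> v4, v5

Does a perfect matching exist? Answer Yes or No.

The set {u1, u4} has only 1 neighbour ({v2}), so by Hall's theorem at most 4 of the 5 left vertices can be matched.
Hence no matching covers every left vertex.

No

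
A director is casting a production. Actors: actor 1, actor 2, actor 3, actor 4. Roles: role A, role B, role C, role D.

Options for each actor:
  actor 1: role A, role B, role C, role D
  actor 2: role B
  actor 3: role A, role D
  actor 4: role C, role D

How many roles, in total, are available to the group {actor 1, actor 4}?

4

The union of neighbours of {actor 1, actor 4} is {role A, role B, role C, role D}, which has 4 elements.
Since |N(S)| = 4 ≥ |S| = 2, Hall's condition holds for this subset.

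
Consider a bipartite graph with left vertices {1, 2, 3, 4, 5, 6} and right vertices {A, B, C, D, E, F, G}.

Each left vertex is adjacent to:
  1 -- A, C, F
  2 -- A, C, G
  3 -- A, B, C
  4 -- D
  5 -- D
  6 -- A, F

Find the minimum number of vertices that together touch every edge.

5

A maximum matching has 5 edges (e.g. 1–C, 2–G, 3–B, 4–D, 6–F).
By König's theorem the minimum vertex cover has the same size. One such cover is {1, 2, 3, 6, D}.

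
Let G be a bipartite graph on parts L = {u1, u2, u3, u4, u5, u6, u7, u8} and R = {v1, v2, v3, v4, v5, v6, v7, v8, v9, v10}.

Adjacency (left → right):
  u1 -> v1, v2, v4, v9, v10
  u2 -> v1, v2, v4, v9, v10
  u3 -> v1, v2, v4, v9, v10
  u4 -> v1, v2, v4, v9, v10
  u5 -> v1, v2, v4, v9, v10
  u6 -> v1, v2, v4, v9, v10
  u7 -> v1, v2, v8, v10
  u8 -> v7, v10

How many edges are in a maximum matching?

For example, pair u1→v9, u2→v4, u3→v1, u4→v2, u5→v10, u7→v8, u8→v7.
The set {u1, u2, u3, u4, u5, u6} has only 5 neighbours ({v1, v10, v2, v4, v9}), so by Hall's theorem at most 7 of the 8 left vertices can be matched.

7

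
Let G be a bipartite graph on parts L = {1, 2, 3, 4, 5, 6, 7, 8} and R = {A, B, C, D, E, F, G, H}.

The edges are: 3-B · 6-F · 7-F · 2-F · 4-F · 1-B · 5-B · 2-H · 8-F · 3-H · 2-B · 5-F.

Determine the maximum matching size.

One maximum matching: 1→B, 2→F, 3→H.
The set {1, 2, 3, 4, 5, 6, 7, 8} has only 3 neighbours ({B, F, H}), so by Hall's theorem at most 3 of the 8 left vertices can be matched.

3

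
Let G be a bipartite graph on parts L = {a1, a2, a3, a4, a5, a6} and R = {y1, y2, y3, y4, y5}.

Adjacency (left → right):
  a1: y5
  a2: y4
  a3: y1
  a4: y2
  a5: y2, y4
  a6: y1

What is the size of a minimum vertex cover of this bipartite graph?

4

The 4 edges a1–y5, a2–y4, a3–y1, a4–y2 form a matching, so any vertex cover needs at least 4 vertices (one per matched edge).
Conversely {a1, y1, y2, y4} meets every edge and has exactly 4 vertices, so 4 is optimal.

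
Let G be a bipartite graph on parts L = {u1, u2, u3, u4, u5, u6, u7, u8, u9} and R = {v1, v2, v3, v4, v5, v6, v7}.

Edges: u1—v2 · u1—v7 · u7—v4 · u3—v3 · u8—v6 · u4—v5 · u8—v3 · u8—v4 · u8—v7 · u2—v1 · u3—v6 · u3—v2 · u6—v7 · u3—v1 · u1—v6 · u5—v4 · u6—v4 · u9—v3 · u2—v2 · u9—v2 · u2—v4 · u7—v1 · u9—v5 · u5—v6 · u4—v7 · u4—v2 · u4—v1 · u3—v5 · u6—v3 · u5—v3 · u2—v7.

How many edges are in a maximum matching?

One maximum matching: u1→v6, u2→v2, u3→v5, u4→v7, u5→v3, u6→v4, u7→v1.
The set {u1, u2, u3, u4, u5, u6, u7, u8, u9} has only 7 neighbours ({v1, v2, v3, v4, v5, v6, v7}), so by Hall's theorem at most 7 of the 9 left vertices can be matched.

7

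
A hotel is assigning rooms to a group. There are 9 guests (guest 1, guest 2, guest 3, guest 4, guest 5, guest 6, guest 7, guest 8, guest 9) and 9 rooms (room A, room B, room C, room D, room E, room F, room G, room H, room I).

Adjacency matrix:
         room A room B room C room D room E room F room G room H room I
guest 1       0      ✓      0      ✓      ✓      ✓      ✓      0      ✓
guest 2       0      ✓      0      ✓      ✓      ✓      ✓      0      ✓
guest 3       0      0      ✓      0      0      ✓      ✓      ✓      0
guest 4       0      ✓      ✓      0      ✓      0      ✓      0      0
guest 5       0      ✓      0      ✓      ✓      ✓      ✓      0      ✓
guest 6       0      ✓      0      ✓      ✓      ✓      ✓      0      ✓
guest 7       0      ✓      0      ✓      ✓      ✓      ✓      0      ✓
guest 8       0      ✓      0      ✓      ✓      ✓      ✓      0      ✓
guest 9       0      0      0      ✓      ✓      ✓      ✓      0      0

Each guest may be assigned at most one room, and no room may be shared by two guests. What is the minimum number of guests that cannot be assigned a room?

1

One maximum matching: guest 1-room B, guest 2-room G, guest 3-room H, guest 4-room C, guest 5-room E, guest 6-room F, guest 7-room D, guest 8-room I.
The set {guest 1, guest 2, guest 5, guest 6, guest 7, guest 8, guest 9} has only 6 neighbours ({room B, room D, room E, room F, room G, room I}), so by Hall's theorem at most 8 of the 9 guests can be matched.
That matches 8 of the 9, leaving 1 unmatched; no matching can do better.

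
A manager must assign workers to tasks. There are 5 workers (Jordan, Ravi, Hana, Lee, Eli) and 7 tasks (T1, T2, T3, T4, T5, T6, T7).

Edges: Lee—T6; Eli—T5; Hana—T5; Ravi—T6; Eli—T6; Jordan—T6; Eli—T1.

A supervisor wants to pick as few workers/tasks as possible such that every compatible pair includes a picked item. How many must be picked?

A maximum matching has 3 edges (e.g. Jordan–T6, Hana–T5, Eli–T1).
By König's theorem the minimum vertex cover has the same size. One such cover is {Hana, Eli, T6}.

3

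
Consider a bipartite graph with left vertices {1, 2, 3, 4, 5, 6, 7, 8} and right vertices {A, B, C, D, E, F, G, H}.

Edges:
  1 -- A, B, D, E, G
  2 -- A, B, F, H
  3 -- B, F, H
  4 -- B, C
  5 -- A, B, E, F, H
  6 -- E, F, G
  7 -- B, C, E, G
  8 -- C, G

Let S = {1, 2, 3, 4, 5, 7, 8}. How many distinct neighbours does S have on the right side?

8

The union of neighbours of {1, 2, 3, 4, 5, 7, 8} is {A, B, C, D, E, F, G, H}, which has 8 elements.
Since |N(S)| = 8 ≥ |S| = 7, Hall's condition holds for this subset.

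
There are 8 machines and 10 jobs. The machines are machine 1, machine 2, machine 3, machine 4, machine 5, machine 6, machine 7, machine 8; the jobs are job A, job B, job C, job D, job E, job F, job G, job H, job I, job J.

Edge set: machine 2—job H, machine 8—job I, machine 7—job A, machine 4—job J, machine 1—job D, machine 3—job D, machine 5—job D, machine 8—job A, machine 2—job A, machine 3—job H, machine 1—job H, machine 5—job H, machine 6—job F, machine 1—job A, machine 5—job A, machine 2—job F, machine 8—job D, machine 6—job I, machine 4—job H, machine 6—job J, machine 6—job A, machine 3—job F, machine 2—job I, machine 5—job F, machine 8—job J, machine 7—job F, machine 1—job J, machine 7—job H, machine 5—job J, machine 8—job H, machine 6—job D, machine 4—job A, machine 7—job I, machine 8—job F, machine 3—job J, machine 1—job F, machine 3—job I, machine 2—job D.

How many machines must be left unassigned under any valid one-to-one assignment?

2

For example, pair machine 1→job H, machine 2→job I, machine 3→job D, machine 4→job A, machine 5→job F, machine 6→job J.
The set {machine 1, machine 2, machine 3, machine 4, machine 5, machine 6, machine 7, machine 8} has only 6 neighbours ({job A, job D, job F, job H, job I, job J}), so by Hall's theorem at most 6 of the 8 machines can be matched.
That matches 6 of the 8, leaving 2 unmatched; no matching can do better.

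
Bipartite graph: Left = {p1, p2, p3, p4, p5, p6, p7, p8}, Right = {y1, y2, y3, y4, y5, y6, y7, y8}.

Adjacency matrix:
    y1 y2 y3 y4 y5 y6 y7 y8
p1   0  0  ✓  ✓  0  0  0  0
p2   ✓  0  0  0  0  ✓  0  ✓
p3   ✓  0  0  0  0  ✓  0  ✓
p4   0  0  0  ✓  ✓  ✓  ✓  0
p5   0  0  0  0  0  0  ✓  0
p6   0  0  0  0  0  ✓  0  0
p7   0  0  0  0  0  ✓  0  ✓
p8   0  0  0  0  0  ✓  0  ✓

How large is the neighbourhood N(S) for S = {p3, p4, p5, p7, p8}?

6

The union of neighbours of {p3, p4, p5, p7, p8} is {y1, y4, y5, y6, y7, y8}, which has 6 elements.
Since |N(S)| = 6 ≥ |S| = 5, Hall's condition holds for this subset.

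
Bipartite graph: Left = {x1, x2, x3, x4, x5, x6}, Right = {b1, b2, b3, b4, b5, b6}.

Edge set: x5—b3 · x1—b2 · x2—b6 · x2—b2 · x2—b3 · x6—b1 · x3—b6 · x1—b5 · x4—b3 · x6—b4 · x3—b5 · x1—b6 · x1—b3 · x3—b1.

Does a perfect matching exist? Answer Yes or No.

The set {x4, x5} has only 1 neighbour ({b3}), so by Hall's theorem at most 5 of the 6 left vertices can be matched.
Hence no matching covers every left vertex.

No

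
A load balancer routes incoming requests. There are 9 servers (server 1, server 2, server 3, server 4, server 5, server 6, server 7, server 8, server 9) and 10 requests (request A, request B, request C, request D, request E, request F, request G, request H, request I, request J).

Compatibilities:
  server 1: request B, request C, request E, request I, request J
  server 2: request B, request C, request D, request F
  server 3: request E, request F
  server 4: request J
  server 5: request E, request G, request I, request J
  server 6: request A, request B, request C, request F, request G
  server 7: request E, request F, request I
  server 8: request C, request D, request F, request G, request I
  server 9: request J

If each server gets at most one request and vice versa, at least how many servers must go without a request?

One maximum matching: server 1→request B, server 2→request D, server 3→request E, server 4→request J, server 5→request G, server 6→request C, server 7→request I, server 8→request F.
The set {server 4, server 9} has only 1 neighbour ({request J}), so by Hall's theorem at most 8 of the 9 servers can be matched.
That matches 8 of the 9, leaving 1 unmatched; no matching can do better.

1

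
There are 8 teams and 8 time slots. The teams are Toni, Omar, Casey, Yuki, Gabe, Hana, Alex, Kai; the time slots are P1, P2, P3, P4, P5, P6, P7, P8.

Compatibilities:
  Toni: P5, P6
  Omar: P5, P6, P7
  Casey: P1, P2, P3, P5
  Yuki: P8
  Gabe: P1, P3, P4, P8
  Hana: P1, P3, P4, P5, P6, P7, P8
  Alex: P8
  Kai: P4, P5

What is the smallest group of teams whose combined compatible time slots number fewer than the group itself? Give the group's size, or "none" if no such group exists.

2

Take S = {Yuki, Alex}. Its neighbourhood is {P8}, so |N(S)| = 1 < |S| = 2.
No single vertex violates Hall's condition since each has at least one neighbour, so 2 is the minimum.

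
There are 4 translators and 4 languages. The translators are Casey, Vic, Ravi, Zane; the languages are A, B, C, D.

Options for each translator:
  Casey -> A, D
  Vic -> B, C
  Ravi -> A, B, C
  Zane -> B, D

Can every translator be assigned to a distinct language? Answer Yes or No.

A valid assignment of size 4: Casey-D, Vic-C, Ravi-A, Zane-B.
Every translator is matched, so this is a perfect matching.

Yes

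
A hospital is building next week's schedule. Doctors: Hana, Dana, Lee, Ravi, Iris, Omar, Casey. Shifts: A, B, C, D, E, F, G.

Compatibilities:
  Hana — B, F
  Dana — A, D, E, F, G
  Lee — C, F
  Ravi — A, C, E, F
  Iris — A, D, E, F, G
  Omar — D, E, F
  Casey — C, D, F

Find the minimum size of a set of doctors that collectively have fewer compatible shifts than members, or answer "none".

A matching saturating every doctor exists, for instance Hana→B, Dana→A, Lee→C, Ravi→E, Iris→G, Omar→D, Casey→F.
By Hall's marriage theorem, this means |N(S)| ≥ |S| for every subset S, so no violating subset exists.

none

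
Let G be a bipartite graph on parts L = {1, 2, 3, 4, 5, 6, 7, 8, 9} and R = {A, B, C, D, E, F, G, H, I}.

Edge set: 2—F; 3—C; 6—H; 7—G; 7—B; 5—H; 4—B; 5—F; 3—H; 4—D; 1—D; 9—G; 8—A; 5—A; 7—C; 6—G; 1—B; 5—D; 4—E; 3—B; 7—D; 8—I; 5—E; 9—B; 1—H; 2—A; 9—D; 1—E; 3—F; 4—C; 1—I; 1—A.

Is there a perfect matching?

A valid assignment of size 9: 1→E, 2→A, 3→F, 4→C, 5→D, 6→H, 7→G, 8→I, 9→B.
All 9 left vertices are covered.

Yes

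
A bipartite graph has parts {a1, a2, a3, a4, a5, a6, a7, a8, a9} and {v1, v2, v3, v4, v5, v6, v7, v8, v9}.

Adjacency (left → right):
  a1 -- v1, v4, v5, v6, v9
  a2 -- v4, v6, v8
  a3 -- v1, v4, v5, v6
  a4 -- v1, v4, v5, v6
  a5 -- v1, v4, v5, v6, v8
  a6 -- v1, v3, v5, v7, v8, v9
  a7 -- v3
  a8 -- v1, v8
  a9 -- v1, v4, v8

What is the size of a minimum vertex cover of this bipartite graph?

8

A maximum matching has 8 edges (e.g. a1–v9, a2–v8, a3–v4, a4–v6, a5–v5, a6–v7, a7–v3, a8–v1).
By König's theorem the minimum vertex cover has the same size. One such cover is {a1, a6, a7, v1, v4, v5, v6, v8}.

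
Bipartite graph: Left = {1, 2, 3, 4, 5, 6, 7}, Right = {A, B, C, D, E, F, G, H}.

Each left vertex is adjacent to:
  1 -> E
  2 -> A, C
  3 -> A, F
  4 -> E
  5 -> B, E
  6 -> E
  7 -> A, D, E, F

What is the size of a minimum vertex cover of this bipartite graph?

The 5 edges 1–E, 2–C, 3–F, 5–B, 7–D form a matching, so any vertex cover needs at least 5 vertices (one per matched edge).
Conversely {2, 3, 5, 7, E} meets every edge and has exactly 5 vertices, so 5 is optimal.

5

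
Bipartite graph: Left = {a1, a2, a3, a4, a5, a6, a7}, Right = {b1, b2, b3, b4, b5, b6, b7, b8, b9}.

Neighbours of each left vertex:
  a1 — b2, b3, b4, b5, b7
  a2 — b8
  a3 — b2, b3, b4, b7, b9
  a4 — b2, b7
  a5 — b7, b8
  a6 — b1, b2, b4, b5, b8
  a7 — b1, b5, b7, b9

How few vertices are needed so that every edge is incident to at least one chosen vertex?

A maximum matching has 7 edges (e.g. a1–b4, a2–b8, a3–b3, a4–b2, a5–b7, a6–b1, a7–b5).
By König's theorem the minimum vertex cover has the same size. One such cover is {a1, a2, a3, a4, a5, a6, a7}.

7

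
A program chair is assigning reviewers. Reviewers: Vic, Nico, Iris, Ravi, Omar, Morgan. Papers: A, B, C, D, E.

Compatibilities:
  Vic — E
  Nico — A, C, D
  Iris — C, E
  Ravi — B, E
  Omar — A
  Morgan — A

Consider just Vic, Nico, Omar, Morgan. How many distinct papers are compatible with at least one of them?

The union of neighbours of {Vic, Nico, Omar, Morgan} is {A, C, D, E}, which has 4 elements.
Since |N(S)| = 4 ≥ |S| = 4, Hall's condition holds for this subset.

4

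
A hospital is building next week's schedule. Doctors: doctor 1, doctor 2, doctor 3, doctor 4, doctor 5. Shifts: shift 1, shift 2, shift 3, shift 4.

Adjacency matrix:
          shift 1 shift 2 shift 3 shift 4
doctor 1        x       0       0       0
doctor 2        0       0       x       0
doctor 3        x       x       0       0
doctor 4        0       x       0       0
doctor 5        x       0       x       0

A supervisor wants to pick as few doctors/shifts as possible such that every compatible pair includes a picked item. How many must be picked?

3

A maximum matching has 3 edges (e.g. doctor 1–shift 1, doctor 2–shift 3, doctor 3–shift 2).
By König's theorem the minimum vertex cover has the same size. One such cover is {shift 1, shift 2, shift 3}.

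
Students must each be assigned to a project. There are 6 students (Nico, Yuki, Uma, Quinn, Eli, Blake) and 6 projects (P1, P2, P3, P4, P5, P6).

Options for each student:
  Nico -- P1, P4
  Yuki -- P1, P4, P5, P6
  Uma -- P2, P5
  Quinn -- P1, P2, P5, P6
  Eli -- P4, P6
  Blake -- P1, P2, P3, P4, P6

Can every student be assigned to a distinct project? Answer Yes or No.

Yes

A valid assignment of size 6: Nico-P4, Yuki-P5, Uma-P2, Quinn-P1, Eli-P6, Blake-P3.
Every student is matched, so this is a perfect matching.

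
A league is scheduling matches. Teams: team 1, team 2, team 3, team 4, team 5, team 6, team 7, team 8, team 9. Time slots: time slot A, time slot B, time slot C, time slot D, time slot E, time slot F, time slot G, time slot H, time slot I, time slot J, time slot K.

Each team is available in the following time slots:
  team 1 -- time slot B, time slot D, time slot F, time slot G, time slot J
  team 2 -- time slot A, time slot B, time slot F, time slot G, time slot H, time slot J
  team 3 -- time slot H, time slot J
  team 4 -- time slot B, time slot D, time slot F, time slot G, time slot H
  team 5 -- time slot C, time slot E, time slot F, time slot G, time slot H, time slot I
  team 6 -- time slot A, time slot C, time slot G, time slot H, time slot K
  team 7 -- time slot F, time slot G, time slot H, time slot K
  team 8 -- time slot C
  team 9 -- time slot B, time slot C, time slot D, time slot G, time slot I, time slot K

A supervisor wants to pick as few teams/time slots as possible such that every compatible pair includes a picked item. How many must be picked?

A maximum matching has 9 edges (e.g. team 1–time slot B, team 2–time slot F, team 3–time slot J, team 4–time slot D, team 5–time slot E, team 6–time slot H, team 7–time slot K, team 8–time slot C, team 9–time slot G).
By König's theorem the minimum vertex cover has the same size. One such cover is {team 1, team 2, team 3, team 4, team 5, team 6, team 7, team 8, team 9}.

9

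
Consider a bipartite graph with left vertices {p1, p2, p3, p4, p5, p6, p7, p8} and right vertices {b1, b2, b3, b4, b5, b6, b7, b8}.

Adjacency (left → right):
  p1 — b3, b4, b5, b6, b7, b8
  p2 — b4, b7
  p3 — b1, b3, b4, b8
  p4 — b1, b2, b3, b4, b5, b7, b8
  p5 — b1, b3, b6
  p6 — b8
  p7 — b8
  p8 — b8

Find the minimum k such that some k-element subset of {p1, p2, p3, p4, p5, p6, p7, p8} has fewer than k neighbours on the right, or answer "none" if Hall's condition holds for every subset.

Take S = {p6, p7}. Its neighbourhood is {b8}, so |N(S)| = 1 < |S| = 2.
No single vertex violates Hall's condition since each has at least one neighbour, so 2 is the minimum.

2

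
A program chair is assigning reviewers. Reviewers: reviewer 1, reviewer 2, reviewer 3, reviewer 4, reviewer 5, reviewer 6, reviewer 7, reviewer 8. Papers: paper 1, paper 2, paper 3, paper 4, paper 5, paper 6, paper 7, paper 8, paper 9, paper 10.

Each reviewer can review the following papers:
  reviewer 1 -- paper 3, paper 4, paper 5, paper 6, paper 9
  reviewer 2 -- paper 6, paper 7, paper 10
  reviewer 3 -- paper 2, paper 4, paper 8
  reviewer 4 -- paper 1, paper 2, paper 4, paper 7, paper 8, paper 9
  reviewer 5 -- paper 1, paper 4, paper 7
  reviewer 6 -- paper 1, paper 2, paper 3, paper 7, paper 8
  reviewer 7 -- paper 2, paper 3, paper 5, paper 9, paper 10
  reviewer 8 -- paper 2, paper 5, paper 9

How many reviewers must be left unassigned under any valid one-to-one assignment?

A valid assignment of size 8: reviewer 1→paper 6, reviewer 2→paper 7, reviewer 3→paper 2, reviewer 4→paper 9, reviewer 5→paper 4, reviewer 6→paper 3, reviewer 7→paper 10, reviewer 8→paper 5.
This saturates every reviewer, so 8 is the maximum.
That matches 8 of the 8, leaving 0 unmatched; no matching can do better.

0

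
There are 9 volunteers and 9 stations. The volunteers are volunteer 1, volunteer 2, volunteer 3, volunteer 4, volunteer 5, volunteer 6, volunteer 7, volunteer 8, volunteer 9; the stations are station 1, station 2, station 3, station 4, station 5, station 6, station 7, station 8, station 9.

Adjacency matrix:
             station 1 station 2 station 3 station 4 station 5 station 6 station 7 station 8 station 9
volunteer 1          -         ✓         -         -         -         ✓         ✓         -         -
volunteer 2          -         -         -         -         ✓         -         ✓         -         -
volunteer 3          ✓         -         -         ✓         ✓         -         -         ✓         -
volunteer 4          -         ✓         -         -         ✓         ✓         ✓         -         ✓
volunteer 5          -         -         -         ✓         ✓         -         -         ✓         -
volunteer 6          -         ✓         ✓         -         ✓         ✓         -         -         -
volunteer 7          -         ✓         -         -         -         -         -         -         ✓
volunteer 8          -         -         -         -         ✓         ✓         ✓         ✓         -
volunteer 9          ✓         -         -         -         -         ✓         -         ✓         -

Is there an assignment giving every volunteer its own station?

A valid assignment of size 9: volunteer 1–station 2, volunteer 2–station 5, volunteer 3–station 8, volunteer 4–station 6, volunteer 5–station 4, volunteer 6–station 3, volunteer 7–station 9, volunteer 8–station 7, volunteer 9–station 1.
Every volunteer is matched, so this is a perfect matching.

Yes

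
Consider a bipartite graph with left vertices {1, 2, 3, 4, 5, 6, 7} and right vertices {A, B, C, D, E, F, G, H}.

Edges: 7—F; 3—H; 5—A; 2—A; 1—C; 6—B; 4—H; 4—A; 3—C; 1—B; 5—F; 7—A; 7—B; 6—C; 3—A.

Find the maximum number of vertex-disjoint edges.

5

For example, pair 1→B, 2→A, 3→C, 4→H, 5→F.
The set {1, 2, 3, 4, 5, 6, 7} has only 5 neighbours ({A, B, C, F, H}), so by Hall's theorem at most 5 of the 7 left vertices can be matched.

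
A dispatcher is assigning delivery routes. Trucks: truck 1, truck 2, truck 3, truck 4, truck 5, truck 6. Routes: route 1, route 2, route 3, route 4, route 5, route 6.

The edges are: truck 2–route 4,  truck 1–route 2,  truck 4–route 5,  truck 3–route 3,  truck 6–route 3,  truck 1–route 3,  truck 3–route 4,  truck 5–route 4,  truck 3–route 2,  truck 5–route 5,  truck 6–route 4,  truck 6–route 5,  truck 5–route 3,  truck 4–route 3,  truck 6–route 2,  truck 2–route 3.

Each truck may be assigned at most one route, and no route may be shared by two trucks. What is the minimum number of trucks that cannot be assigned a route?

For example, pair truck 1-route 3, truck 2-route 4, truck 3-route 2, truck 4-route 5.
The set {truck 1, truck 2, truck 3, truck 4, truck 5, truck 6} has only 4 neighbours ({route 2, route 3, route 4, route 5}), so by Hall's theorem at most 4 of the 6 trucks can be matched.
That matches 4 of the 6, leaving 2 unmatched; no matching can do better.

2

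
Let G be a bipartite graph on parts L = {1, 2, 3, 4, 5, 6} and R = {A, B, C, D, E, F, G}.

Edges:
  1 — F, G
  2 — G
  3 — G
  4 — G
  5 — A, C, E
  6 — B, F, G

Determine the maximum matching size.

One maximum matching: 1→F, 2→G, 5→E, 6→B.
The set {2, 3, 4} has only 1 neighbour ({G}), so by Hall's theorem at most 4 of the 6 left vertices can be matched.

4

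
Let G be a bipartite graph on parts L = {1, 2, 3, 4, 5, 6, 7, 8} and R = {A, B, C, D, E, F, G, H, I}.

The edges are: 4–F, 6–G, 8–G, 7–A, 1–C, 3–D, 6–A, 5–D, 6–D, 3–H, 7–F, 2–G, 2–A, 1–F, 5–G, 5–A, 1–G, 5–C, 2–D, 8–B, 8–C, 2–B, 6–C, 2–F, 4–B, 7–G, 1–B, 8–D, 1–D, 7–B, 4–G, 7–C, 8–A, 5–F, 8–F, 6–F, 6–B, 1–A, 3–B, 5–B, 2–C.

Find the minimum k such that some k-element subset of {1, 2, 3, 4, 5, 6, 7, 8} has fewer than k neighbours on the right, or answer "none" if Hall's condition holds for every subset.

7

Take S = {1, 2, 4, 5, 6, 7, 8}. Its neighbourhood is {A, B, C, D, F, G}, so |N(S)| = 6 < |S| = 7.
Every subset of size less than 7 has at least as many neighbours as members, so 7 is the minimum.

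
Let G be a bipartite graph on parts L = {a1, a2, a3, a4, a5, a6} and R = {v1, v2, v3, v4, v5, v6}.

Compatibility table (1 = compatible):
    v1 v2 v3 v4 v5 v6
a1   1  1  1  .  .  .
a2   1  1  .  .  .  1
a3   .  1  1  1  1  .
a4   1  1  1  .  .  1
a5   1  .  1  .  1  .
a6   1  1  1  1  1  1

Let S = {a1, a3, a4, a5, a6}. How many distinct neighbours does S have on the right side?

The union of neighbours of {a1, a3, a4, a5, a6} is {v1, v2, v3, v4, v5, v6}, which has 6 elements.
Since |N(S)| = 6 ≥ |S| = 5, Hall's condition holds for this subset.

6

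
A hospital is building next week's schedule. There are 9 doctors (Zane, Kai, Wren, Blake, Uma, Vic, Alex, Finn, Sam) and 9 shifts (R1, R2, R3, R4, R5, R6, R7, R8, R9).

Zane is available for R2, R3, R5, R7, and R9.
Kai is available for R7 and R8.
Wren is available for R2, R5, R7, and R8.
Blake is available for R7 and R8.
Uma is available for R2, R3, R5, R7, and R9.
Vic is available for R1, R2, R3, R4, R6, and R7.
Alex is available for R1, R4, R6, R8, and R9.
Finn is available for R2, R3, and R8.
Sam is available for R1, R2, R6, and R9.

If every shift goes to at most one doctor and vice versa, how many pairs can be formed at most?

9

A valid assignment of size 9: Zane–R2, Kai–R8, Wren–R5, Blake–R7, Uma–R9, Vic–R1, Alex–R4, Finn–R3, Sam–R6.
This saturates every doctor, so 9 is the maximum.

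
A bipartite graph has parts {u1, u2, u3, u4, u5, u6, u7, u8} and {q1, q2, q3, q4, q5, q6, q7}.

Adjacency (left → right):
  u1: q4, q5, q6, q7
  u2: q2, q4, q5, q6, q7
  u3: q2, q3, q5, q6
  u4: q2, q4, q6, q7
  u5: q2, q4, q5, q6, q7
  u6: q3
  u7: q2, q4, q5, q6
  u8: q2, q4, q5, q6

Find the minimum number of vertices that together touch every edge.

6

The 6 edges u1–q7, u2–q4, u3–q5, u4–q2, u5–q6, u6–q3 form a matching, so any vertex cover needs at least 6 vertices (one per matched edge).
Conversely {q2, q3, q4, q5, q6, q7} meets every edge and has exactly 6 vertices, so 6 is optimal.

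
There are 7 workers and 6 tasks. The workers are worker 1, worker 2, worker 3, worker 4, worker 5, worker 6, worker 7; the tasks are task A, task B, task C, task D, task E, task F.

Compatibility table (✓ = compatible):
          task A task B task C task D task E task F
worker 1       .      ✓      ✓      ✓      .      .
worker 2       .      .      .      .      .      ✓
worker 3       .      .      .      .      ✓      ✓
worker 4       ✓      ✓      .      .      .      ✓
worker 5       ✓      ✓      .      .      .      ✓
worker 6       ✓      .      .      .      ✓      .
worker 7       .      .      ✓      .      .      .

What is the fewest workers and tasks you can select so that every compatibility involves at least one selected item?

The 6 edges worker 1–task D, worker 2–task F, worker 3–task E, worker 4–task B, worker 5–task A, worker 7–task C form a matching, so any vertex cover needs at least 6 vertices (one per matched edge).
Conversely {worker 1, worker 7, task A, task B, task E, task F} meets every edge and has exactly 6 vertices, so 6 is optimal.

6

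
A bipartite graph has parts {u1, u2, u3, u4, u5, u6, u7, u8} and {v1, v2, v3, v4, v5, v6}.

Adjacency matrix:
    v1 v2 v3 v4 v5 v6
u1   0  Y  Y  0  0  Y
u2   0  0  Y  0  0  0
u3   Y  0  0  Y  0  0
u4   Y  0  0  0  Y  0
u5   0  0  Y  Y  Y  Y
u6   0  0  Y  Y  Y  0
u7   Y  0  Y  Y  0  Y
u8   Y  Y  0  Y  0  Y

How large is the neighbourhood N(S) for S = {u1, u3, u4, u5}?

6

The union of neighbours of {u1, u3, u4, u5} is {v1, v2, v3, v4, v5, v6}, which has 6 elements.
Since |N(S)| = 6 ≥ |S| = 4, Hall's condition holds for this subset.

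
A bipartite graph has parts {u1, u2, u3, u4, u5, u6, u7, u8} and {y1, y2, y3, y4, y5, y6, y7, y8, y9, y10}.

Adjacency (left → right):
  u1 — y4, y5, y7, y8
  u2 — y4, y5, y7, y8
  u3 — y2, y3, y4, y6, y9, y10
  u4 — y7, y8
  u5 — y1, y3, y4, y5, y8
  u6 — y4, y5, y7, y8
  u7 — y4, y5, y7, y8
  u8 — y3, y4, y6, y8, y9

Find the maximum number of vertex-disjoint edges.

For example, pair u1→y4, u2→y5, u3→y3, u4→y8, u5→y1, u6→y7, u8→y6.
The set {u1, u2, u4, u6, u7} has only 4 neighbours ({y4, y5, y7, y8}), so by Hall's theorem at most 7 of the 8 left vertices can be matched.

7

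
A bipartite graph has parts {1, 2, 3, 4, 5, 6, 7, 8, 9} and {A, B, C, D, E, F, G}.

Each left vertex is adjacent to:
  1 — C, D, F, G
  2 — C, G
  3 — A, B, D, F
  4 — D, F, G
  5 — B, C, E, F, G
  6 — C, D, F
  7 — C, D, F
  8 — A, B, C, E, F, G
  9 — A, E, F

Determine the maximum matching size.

A valid assignment of size 7: 1–C, 2–G, 3–B, 4–D, 5–E, 6–F, 8–A.
The set {1, 2, 3, 4, 5, 6, 7, 8, 9} has only 7 neighbours ({A, B, C, D, E, F, G}), so by Hall's theorem at most 7 of the 9 left vertices can be matched.

7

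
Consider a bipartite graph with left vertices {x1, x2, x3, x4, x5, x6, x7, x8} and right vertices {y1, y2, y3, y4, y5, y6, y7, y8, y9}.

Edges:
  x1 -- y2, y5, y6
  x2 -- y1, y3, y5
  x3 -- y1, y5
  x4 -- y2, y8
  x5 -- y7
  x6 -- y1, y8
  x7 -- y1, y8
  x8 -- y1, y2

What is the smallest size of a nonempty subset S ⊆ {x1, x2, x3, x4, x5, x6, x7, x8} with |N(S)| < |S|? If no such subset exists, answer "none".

Take S = {x4, x6, x7, x8}. Its neighbourhood is {y1, y2, y8}, so |N(S)| = 3 < |S| = 4.
Every subset of size less than 4 has at least as many neighbours as members, so 4 is the minimum.

4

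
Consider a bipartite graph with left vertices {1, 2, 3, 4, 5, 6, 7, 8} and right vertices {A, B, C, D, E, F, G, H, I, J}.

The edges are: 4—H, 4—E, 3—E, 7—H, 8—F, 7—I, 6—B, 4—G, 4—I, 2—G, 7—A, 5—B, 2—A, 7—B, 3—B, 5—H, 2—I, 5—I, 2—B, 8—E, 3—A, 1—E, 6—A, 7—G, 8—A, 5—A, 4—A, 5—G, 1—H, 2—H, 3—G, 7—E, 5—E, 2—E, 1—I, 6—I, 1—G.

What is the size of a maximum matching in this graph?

For example, pair 1→H, 2→E, 3→B, 4→A, 5→G, 6→I, 8→F.
The set {1, 2, 3, 4, 5, 6, 7} has only 6 neighbours ({A, B, E, G, H, I}), so by Hall's theorem at most 7 of the 8 left vertices can be matched.

7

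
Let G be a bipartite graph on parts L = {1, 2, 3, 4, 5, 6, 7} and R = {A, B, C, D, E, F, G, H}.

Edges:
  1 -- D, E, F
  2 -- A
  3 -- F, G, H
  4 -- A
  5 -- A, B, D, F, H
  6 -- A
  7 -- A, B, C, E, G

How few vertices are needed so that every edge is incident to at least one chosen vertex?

A maximum matching has 5 edges (e.g. 1–E, 2–A, 3–F, 5–H, 7–G).
By König's theorem the minimum vertex cover has the same size. One such cover is {1, 3, 5, 7, A}.

5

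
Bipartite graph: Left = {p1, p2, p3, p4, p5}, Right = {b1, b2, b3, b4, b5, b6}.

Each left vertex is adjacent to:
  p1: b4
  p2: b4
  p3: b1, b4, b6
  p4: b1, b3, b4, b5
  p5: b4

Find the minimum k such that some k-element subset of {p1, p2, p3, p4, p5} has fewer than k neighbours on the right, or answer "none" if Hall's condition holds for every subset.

2

Take S = {p1, p2}. Its neighbourhood is {b4}, so |N(S)| = 1 < |S| = 2.
No single vertex violates Hall's condition since each has at least one neighbour, so 2 is the minimum.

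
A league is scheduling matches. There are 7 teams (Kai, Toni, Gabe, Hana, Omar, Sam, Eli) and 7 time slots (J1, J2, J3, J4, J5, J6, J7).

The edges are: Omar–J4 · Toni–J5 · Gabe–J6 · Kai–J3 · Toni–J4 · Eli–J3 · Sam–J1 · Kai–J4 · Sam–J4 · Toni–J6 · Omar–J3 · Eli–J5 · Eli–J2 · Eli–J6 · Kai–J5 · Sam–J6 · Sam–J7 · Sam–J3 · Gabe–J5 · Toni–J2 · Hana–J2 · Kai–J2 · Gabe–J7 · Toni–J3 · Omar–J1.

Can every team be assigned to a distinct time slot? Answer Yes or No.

Yes

One maximum matching: Kai-J4, Toni-J6, Gabe-J5, Hana-J2, Omar-J1, Sam-J7, Eli-J3.
Every team is matched, so this is a perfect matching.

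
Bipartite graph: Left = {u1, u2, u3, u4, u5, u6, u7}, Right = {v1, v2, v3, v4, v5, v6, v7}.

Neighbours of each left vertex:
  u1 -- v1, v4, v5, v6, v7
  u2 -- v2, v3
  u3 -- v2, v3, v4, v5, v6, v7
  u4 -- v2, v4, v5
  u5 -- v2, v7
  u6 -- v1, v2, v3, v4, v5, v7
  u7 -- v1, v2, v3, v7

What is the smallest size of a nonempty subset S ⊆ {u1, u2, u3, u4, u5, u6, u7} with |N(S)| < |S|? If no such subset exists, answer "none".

A matching saturating every left vertex exists, for instance u1→v6, u2→v3, u3→v4, u4→v5, u5→v7, u6→v1, u7→v2.
By Hall's marriage theorem, this means |N(S)| ≥ |S| for every subset S, so no violating subset exists.

none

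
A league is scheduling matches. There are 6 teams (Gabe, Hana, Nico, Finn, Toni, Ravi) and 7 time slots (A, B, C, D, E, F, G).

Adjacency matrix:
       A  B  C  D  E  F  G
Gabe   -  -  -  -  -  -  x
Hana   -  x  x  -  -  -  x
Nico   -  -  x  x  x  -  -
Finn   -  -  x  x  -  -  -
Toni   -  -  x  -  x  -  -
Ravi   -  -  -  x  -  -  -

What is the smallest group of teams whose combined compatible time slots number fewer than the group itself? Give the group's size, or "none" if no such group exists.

4

Take S = {Nico, Finn, Toni, Ravi}. Its neighbourhood is {C, D, E}, so |N(S)| = 3 < |S| = 4.
Every subset of size less than 4 has at least as many neighbours as members, so 4 is the minimum.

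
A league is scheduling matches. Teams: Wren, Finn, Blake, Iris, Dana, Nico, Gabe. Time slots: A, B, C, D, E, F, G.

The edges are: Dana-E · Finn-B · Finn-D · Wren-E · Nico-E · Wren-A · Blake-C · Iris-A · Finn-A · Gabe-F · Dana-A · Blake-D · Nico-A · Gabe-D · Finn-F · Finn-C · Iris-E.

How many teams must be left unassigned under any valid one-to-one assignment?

One maximum matching: Wren-A, Finn-B, Blake-C, Iris-E, Gabe-F.
The set {Wren, Iris, Dana, Nico} has only 2 neighbours ({A, E}), so by Hall's theorem at most 5 of the 7 teams can be matched.
That matches 5 of the 7, leaving 2 unmatched; no matching can do better.

2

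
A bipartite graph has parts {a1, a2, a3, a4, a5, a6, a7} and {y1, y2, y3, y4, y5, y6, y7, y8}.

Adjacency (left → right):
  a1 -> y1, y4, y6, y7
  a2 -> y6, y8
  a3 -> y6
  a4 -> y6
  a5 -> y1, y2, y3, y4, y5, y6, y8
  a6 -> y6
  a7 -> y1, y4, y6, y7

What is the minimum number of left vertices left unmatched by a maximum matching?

One maximum matching: a1-y1, a2-y8, a3-y6, a5-y4, a7-y7.
The set {a3, a4, a6} has only 1 neighbour ({y6}), so by Hall's theorem at most 5 of the 7 left vertices can be matched.
That matches 5 of the 7, leaving 2 unmatched; no matching can do better.

2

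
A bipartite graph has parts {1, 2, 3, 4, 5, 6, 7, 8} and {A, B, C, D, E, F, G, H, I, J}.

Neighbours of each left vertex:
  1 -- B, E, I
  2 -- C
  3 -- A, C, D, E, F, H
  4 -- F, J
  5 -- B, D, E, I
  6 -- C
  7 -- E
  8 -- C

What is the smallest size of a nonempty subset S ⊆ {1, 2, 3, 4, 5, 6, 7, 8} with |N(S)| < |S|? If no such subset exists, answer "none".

2

Take S = {2, 6}. Its neighbourhood is {C}, so |N(S)| = 1 < |S| = 2.
No single vertex violates Hall's condition since each has at least one neighbour, so 2 is the minimum.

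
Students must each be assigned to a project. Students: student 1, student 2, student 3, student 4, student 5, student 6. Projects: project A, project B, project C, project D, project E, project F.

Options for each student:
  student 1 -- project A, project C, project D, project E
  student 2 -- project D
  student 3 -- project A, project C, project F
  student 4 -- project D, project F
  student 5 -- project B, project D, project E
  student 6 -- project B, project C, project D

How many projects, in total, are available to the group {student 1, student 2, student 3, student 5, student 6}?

6

The union of neighbours of {student 1, student 2, student 3, student 5, student 6} is {project A, project B, project C, project D, project E, project F}, which has 6 elements.
Since |N(S)| = 6 ≥ |S| = 5, Hall's condition holds for this subset.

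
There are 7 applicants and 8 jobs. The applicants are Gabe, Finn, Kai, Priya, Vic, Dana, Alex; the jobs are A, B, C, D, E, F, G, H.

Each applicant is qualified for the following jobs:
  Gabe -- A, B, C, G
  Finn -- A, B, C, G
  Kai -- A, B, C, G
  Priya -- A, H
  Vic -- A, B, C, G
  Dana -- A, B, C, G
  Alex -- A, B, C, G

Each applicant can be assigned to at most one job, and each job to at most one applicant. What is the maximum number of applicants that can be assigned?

5

One maximum matching: Gabe-A, Finn-G, Kai-C, Priya-H, Vic-B.
The set {Gabe, Finn, Kai, Vic, Dana, Alex} has only 4 neighbours ({A, B, C, G}), so by Hall's theorem at most 5 of the 7 applicants can be matched.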